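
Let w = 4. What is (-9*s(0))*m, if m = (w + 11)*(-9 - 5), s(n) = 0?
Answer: 0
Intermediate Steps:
m = -210 (m = (4 + 11)*(-9 - 5) = 15*(-14) = -210)
(-9*s(0))*m = -9*0*(-210) = 0*(-210) = 0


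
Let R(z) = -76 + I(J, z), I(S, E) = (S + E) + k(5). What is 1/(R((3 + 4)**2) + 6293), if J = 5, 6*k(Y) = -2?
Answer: 3/18812 ≈ 0.00015947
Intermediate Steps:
k(Y) = -1/3 (k(Y) = (1/6)*(-2) = -1/3)
I(S, E) = -1/3 + E + S (I(S, E) = (S + E) - 1/3 = (E + S) - 1/3 = -1/3 + E + S)
R(z) = -214/3 + z (R(z) = -76 + (-1/3 + z + 5) = -76 + (14/3 + z) = -214/3 + z)
1/(R((3 + 4)**2) + 6293) = 1/((-214/3 + (3 + 4)**2) + 6293) = 1/((-214/3 + 7**2) + 6293) = 1/((-214/3 + 49) + 6293) = 1/(-67/3 + 6293) = 1/(18812/3) = 3/18812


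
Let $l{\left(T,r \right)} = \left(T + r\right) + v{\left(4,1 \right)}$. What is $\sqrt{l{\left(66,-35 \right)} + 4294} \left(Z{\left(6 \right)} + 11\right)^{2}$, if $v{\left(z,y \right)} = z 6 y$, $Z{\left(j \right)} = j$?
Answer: $289 \sqrt{4349} \approx 19059.0$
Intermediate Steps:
$v{\left(z,y \right)} = 6 y z$ ($v{\left(z,y \right)} = 6 z y = 6 y z$)
$l{\left(T,r \right)} = 24 + T + r$ ($l{\left(T,r \right)} = \left(T + r\right) + 6 \cdot 1 \cdot 4 = \left(T + r\right) + 24 = 24 + T + r$)
$\sqrt{l{\left(66,-35 \right)} + 4294} \left(Z{\left(6 \right)} + 11\right)^{2} = \sqrt{\left(24 + 66 - 35\right) + 4294} \left(6 + 11\right)^{2} = \sqrt{55 + 4294} \cdot 17^{2} = \sqrt{4349} \cdot 289 = 289 \sqrt{4349}$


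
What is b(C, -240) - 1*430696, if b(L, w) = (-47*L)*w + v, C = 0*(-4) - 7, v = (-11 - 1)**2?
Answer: -509512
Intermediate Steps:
v = 144 (v = (-12)**2 = 144)
C = -7 (C = 0 - 7 = -7)
b(L, w) = 144 - 47*L*w (b(L, w) = (-47*L)*w + 144 = -47*L*w + 144 = 144 - 47*L*w)
b(C, -240) - 1*430696 = (144 - 47*(-7)*(-240)) - 1*430696 = (144 - 78960) - 430696 = -78816 - 430696 = -509512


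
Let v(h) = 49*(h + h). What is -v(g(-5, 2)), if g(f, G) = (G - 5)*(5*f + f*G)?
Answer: -10290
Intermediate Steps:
g(f, G) = (-5 + G)*(5*f + G*f)
v(h) = 98*h (v(h) = 49*(2*h) = 98*h)
-v(g(-5, 2)) = -98*(-5*(-25 + 2**2)) = -98*(-5*(-25 + 4)) = -98*(-5*(-21)) = -98*105 = -1*10290 = -10290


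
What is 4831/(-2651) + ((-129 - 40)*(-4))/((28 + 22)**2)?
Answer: -2571356/1656875 ≈ -1.5519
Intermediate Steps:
4831/(-2651) + ((-129 - 40)*(-4))/((28 + 22)**2) = 4831*(-1/2651) + (-169*(-4))/(50**2) = -4831/2651 + 676/2500 = -4831/2651 + 676*(1/2500) = -4831/2651 + 169/625 = -2571356/1656875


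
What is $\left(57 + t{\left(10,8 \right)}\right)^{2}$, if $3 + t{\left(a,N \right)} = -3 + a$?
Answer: $3721$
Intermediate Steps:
$t{\left(a,N \right)} = -6 + a$ ($t{\left(a,N \right)} = -3 + \left(-3 + a\right) = -6 + a$)
$\left(57 + t{\left(10,8 \right)}\right)^{2} = \left(57 + \left(-6 + 10\right)\right)^{2} = \left(57 + 4\right)^{2} = 61^{2} = 3721$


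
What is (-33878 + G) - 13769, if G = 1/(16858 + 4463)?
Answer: -1015881686/21321 ≈ -47647.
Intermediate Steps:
G = 1/21321 ≈ 4.6902e-5
(-33878 + G) - 13769 = (-33878 + 1/21321) - 13769 = -722312837/21321 - 13769 = -1015881686/21321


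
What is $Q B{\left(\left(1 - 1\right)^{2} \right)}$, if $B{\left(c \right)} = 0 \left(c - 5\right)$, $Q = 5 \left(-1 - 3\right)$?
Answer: $0$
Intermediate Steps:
$Q = -20$ ($Q = 5 \left(-4\right) = -20$)
$B{\left(c \right)} = 0$ ($B{\left(c \right)} = 0 \left(-5 + c\right) = 0$)
$Q B{\left(\left(1 - 1\right)^{2} \right)} = \left(-20\right) 0 = 0$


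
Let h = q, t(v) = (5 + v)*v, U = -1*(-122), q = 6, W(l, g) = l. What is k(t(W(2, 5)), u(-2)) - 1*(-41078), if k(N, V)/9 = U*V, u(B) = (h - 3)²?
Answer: 50960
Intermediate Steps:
U = 122
t(v) = v*(5 + v)
h = 6
u(B) = 9 (u(B) = (6 - 3)² = 3² = 9)
k(N, V) = 1098*V (k(N, V) = 9*(122*V) = 1098*V)
k(t(W(2, 5)), u(-2)) - 1*(-41078) = 1098*9 - 1*(-41078) = 9882 + 41078 = 50960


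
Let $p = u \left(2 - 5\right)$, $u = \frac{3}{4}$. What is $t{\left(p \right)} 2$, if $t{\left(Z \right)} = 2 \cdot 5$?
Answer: $20$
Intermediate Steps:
$u = \frac{3}{4}$ ($u = 3 \cdot \frac{1}{4} = \frac{3}{4} \approx 0.75$)
$p = - \frac{9}{4}$ ($p = \frac{3 \left(2 - 5\right)}{4} = \frac{3}{4} \left(-3\right) = - \frac{9}{4} \approx -2.25$)
$t{\left(Z \right)} = 10$
$t{\left(p \right)} 2 = 10 \cdot 2 = 20$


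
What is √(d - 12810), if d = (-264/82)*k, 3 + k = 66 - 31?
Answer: 3*I*√2411866/41 ≈ 113.64*I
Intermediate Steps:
k = 32 (k = -3 + (66 - 31) = -3 + 35 = 32)
d = -4224/41 (d = -264/82*32 = -264*1/82*32 = -132/41*32 = -4224/41 ≈ -103.02)
√(d - 12810) = √(-4224/41 - 12810) = √(-529434/41) = 3*I*√2411866/41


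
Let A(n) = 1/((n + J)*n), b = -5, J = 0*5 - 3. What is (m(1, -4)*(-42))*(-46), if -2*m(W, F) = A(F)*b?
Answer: 345/2 ≈ 172.50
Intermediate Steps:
J = -3 (J = 0 - 3 = -3)
A(n) = 1/(n*(-3 + n)) (A(n) = 1/((n - 3)*n) = 1/((-3 + n)*n) = 1/(n*(-3 + n)))
m(W, F) = 5/(2*F*(-3 + F)) (m(W, F) = -1/(F*(-3 + F))*(-5)/2 = -(-5)/(2*F*(-3 + F)) = 5/(2*F*(-3 + F)))
(m(1, -4)*(-42))*(-46) = (((5/2)/(-4*(-3 - 4)))*(-42))*(-46) = (((5/2)*(-1/4)/(-7))*(-42))*(-46) = (((5/2)*(-1/4)*(-1/7))*(-42))*(-46) = ((5/56)*(-42))*(-46) = -15/4*(-46) = 345/2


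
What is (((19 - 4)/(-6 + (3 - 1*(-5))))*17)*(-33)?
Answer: -8415/2 ≈ -4207.5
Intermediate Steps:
(((19 - 4)/(-6 + (3 - 1*(-5))))*17)*(-33) = ((15/(-6 + (3 + 5)))*17)*(-33) = ((15/(-6 + 8))*17)*(-33) = ((15/2)*17)*(-33) = (255/2)*(-33) = -8415/2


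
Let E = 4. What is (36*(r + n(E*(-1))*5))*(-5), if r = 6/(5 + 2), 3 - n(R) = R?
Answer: -45180/7 ≈ -6454.3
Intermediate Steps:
n(R) = 3 - R
r = 6/7 ≈ 0.85714
(36*(r + n(E*(-1))*5))*(-5) = (36*(6/7 + (3 - 4*(-1))*5))*(-5) = (36*(6/7 + (3 - 1*(-4))*5))*(-5) = (36*(6/7 + (3 + 4)*5))*(-5) = (36*(6/7 + 7*5))*(-5) = (36*(6/7 + 35))*(-5) = (36*(251/7))*(-5) = (9036/7)*(-5) = -45180/7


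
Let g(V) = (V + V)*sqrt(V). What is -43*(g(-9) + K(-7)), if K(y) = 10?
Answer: -430 + 2322*I ≈ -430.0 + 2322.0*I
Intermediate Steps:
g(V) = 2*V**(3/2) (g(V) = (2*V)*sqrt(V) = 2*V**(3/2))
-43*(g(-9) + K(-7)) = -43*(2*(-9)**(3/2) + 10) = -43*(2*(-27*I) + 10) = -43*(-54*I + 10) = -43*(10 - 54*I) = -430 + 2322*I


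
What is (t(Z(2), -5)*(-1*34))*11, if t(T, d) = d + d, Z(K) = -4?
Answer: 3740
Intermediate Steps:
t(T, d) = 2*d
(t(Z(2), -5)*(-1*34))*11 = ((2*(-5))*(-1*34))*11 = -10*(-34)*11 = 340*11 = 3740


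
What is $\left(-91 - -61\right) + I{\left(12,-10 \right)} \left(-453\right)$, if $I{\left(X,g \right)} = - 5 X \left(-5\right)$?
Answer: $-135930$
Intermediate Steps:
$I{\left(X,g \right)} = 25 X$
$\left(-91 - -61\right) + I{\left(12,-10 \right)} \left(-453\right) = \left(-91 - -61\right) + 25 \cdot 12 \left(-453\right) = \left(-91 + 61\right) + 300 \left(-453\right) = -30 - 135900 = -135930$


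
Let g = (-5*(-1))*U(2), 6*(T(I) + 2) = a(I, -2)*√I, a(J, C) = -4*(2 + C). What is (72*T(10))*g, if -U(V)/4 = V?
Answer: 5760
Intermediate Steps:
a(J, C) = -8 - 4*C
U(V) = -4*V
T(I) = -2 (T(I) = -2 + ((-8 - 4*(-2))*√I)/6 = -2 + ((-8 + 8)*√I)/6 = -2 + (0*√I)/6 = -2 + (⅙)*0 = -2 + 0 = -2)
g = -40 (g = (-5*(-1))*(-4*2) = 5*(-8) = -40)
(72*T(10))*g = (72*(-2))*(-40) = -144*(-40) = 5760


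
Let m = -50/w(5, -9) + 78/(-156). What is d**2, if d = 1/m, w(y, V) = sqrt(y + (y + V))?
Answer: 4/10201 ≈ 0.00039212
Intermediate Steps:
w(y, V) = sqrt(V + 2*y) (w(y, V) = sqrt(y + (V + y)) = sqrt(V + 2*y))
m = -101/2 (m = -50/sqrt(-9 + 2*5) + 78/(-156) = -50/sqrt(-9 + 10) + 78*(-1/156) = -50/(sqrt(1)) - 1/2 = -50/1 - 1/2 = -50*1 - 1/2 = -50 - 1/2 = -101/2 ≈ -50.500)
d = -2/101 (d = 1/(-101/2) = -2/101 ≈ -0.019802)
d**2 = (-2/101)**2 = 4/10201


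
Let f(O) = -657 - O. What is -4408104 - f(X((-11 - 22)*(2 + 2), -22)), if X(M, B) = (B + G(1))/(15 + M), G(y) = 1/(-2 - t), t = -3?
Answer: -171890426/39 ≈ -4.4074e+6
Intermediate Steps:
G(y) = 1 (G(y) = 1/(-2 - 1*(-3)) = 1/(-2 + 3) = 1/1 = 1)
X(M, B) = (1 + B)/(15 + M) (X(M, B) = (B + 1)/(15 + M) = (1 + B)/(15 + M))
-4408104 - f(X((-11 - 22)*(2 + 2), -22)) = -4408104 - (-657 - (1 - 22)/(15 + (-11 - 22)*(2 + 2))) = -4408104 - (-657 - (-21)/(15 - 33*4)) = -4408104 - (-657 - (-21)/(15 - 132)) = -4408104 - (-657 - (-21)/(-117)) = -4408104 - (-657 - (-1)*(-21)/117) = -4408104 - (-657 - 1*7/39) = -4408104 - (-657 - 7/39) = -4408104 - 1*(-25630/39) = -4408104 + 25630/39 = -171890426/39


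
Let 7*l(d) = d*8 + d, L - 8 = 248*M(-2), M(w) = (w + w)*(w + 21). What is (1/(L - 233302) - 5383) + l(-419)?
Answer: -10451790191/1764994 ≈ -5921.7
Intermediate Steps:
M(w) = 2*w*(21 + w) (M(w) = (2*w)*(21 + w) = 2*w*(21 + w))
L = -18840 (L = 8 + 248*(2*(-2)*(21 - 2)) = 8 + 248*(2*(-2)*19) = 8 + 248*(-76) = 8 - 18848 = -18840)
l(d) = 9*d/7 (l(d) = (d*8 + d)/7 = (8*d + d)/7 = (9*d)/7 = 9*d/7)
(1/(L - 233302) - 5383) + l(-419) = (1/(-18840 - 233302) - 5383) + (9/7)*(-419) = (1/(-252142) - 5383) - 3771/7 = (-1/252142 - 5383) - 3771/7 = -1357280387/252142 - 3771/7 = -10451790191/1764994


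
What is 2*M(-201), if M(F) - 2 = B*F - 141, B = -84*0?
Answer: -278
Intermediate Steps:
B = 0
M(F) = -139 (M(F) = 2 + (0*F - 141) = 2 + (0 - 141) = 2 - 141 = -139)
2*M(-201) = 2*(-139) = -278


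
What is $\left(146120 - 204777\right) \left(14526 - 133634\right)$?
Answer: $6986517956$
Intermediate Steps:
$\left(146120 - 204777\right) \left(14526 - 133634\right) = \left(-58657\right) \left(-119108\right) = 6986517956$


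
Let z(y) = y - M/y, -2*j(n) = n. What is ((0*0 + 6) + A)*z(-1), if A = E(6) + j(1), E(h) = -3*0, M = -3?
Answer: -22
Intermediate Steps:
E(h) = 0
j(n) = -n/2
A = -½ (A = 0 - ½*1 = 0 - ½ = -½ ≈ -0.50000)
z(y) = y + 3/y (z(y) = y - (-3)/y = y + 3/y)
((0*0 + 6) + A)*z(-1) = ((0*0 + 6) - ½)*(-1 + 3/(-1)) = ((0 + 6) - ½)*(-1 + 3*(-1)) = (6 - ½)*(-1 - 3) = (11/2)*(-4) = -22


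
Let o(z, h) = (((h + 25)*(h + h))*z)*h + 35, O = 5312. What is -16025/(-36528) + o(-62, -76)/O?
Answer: 83397509197/12127296 ≈ 6876.8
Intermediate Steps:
o(z, h) = 35 + 2*z*h²*(25 + h) (o(z, h) = (((25 + h)*(2*h))*z)*h + 35 = ((2*h*(25 + h))*z)*h + 35 = (2*h*z*(25 + h))*h + 35 = 2*z*h²*(25 + h) + 35 = 35 + 2*z*h²*(25 + h))
-16025/(-36528) + o(-62, -76)/O = -16025/(-36528) + (35 + 2*(-62)*(-76)³ + 50*(-62)*(-76)²)/5312 = -16025*(-1/36528) + (35 + 2*(-62)*(-438976) + 50*(-62)*5776)*(1/5312) = 16025/36528 + (35 + 54433024 - 17905600)*(1/5312) = 16025/36528 + 36527459*(1/5312) = 16025/36528 + 36527459/5312 = 83397509197/12127296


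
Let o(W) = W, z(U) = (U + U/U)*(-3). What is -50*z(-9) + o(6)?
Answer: -1194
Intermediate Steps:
z(U) = -3 - 3*U (z(U) = (U + 1)*(-3) = (1 + U)*(-3) = -3 - 3*U)
-50*z(-9) + o(6) = -50*(-3 - 3*(-9)) + 6 = -50*(-3 + 27) + 6 = -50*24 + 6 = -1200 + 6 = -1194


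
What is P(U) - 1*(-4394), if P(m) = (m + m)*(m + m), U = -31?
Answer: 8238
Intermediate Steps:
P(m) = 4*m**2 (P(m) = (2*m)*(2*m) = 4*m**2)
P(U) - 1*(-4394) = 4*(-31)**2 - 1*(-4394) = 4*961 + 4394 = 3844 + 4394 = 8238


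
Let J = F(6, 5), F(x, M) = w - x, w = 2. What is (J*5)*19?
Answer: -380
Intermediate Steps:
F(x, M) = 2 - x
J = -4 (J = 2 - 1*6 = 2 - 6 = -4)
(J*5)*19 = -4*5*19 = -20*19 = -380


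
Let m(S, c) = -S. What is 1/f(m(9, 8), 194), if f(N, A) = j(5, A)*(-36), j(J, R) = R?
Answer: -1/6984 ≈ -0.00014318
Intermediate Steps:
f(N, A) = -36*A (f(N, A) = A*(-36) = -36*A)
1/f(m(9, 8), 194) = 1/(-36*194) = 1/(-6984) = -1/6984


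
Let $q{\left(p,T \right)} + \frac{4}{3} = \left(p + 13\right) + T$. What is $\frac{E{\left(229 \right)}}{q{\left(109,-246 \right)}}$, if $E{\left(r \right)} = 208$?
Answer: $- \frac{78}{47} \approx -1.6596$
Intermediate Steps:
$q{\left(p,T \right)} = \frac{35}{3} + T + p$ ($q{\left(p,T \right)} = - \frac{4}{3} + \left(\left(p + 13\right) + T\right) = - \frac{4}{3} + \left(\left(13 + p\right) + T\right) = - \frac{4}{3} + \left(13 + T + p\right) = \frac{35}{3} + T + p$)
$\frac{E{\left(229 \right)}}{q{\left(109,-246 \right)}} = \frac{208}{\frac{35}{3} - 246 + 109} = \frac{208}{- \frac{376}{3}} = 208 \left(- \frac{3}{376}\right) = - \frac{78}{47}$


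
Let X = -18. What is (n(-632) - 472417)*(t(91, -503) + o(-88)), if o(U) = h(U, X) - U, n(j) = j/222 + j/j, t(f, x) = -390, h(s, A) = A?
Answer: 16780317440/111 ≈ 1.5117e+8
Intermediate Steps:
n(j) = 1 + j/222 (n(j) = j*(1/222) + 1 = j/222 + 1 = 1 + j/222)
o(U) = -18 - U
(n(-632) - 472417)*(t(91, -503) + o(-88)) = ((1 + (1/222)*(-632)) - 472417)*(-390 + (-18 - 1*(-88))) = ((1 - 316/111) - 472417)*(-390 + (-18 + 88)) = (-205/111 - 472417)*(-390 + 70) = -52438492/111*(-320) = 16780317440/111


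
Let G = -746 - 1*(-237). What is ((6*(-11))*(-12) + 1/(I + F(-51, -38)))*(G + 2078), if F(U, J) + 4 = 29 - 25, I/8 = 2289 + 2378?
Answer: 46395507297/37336 ≈ 1.2426e+6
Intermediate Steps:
I = 37336 (I = 8*(2289 + 2378) = 8*4667 = 37336)
F(U, J) = 0 (F(U, J) = -4 + (29 - 25) = -4 + 4 = 0)
G = -509 (G = -746 + 237 = -509)
((6*(-11))*(-12) + 1/(I + F(-51, -38)))*(G + 2078) = ((6*(-11))*(-12) + 1/(37336 + 0))*(-509 + 2078) = (-66*(-12) + 1/37336)*1569 = (792 + 1/37336)*1569 = (29570113/37336)*1569 = 46395507297/37336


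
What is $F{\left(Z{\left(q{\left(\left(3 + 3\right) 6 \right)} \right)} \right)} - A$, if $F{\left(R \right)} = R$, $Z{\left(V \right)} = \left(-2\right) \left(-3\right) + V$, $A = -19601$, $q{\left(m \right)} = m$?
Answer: $19643$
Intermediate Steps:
$Z{\left(V \right)} = 6 + V$
$F{\left(Z{\left(q{\left(\left(3 + 3\right) 6 \right)} \right)} \right)} - A = \left(6 + \left(3 + 3\right) 6\right) - -19601 = \left(6 + 6 \cdot 6\right) + 19601 = \left(6 + 36\right) + 19601 = 42 + 19601 = 19643$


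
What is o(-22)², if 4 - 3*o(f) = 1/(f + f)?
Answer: 3481/1936 ≈ 1.7980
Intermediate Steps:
o(f) = 4/3 - 1/(6*f) (o(f) = 4/3 - 1/(3*(f + f)) = 4/3 - 1/(2*f)/3 = 4/3 - 1/(6*f))
o(-22)² = ((⅙)*(-1 + 8*(-22))/(-22))² = ((⅙)*(-1/22)*(-1 - 176))² = ((⅙)*(-1/22)*(-177))² = (59/44)² = 3481/1936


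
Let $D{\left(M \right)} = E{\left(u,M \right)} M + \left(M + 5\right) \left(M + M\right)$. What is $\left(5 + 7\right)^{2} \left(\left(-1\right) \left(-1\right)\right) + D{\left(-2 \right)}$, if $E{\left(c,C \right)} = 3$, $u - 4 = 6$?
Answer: $126$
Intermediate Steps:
$u = 10$ ($u = 4 + 6 = 10$)
$D{\left(M \right)} = 3 M + 2 M \left(5 + M\right)$ ($D{\left(M \right)} = 3 M + \left(M + 5\right) \left(M + M\right) = 3 M + \left(5 + M\right) 2 M = 3 M + 2 M \left(5 + M\right)$)
$\left(5 + 7\right)^{2} \left(\left(-1\right) \left(-1\right)\right) + D{\left(-2 \right)} = \left(5 + 7\right)^{2} \left(\left(-1\right) \left(-1\right)\right) - 2 \left(13 + 2 \left(-2\right)\right) = 12^{2} \cdot 1 - 2 \left(13 - 4\right) = 144 \cdot 1 - 18 = 144 - 18 = 126$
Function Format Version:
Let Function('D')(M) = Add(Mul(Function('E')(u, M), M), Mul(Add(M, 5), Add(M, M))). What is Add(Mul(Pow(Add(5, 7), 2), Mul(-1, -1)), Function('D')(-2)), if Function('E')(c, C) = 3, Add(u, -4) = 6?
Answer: 126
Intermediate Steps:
u = 10 (u = Add(4, 6) = 10)
Function('D')(M) = Add(Mul(3, M), Mul(2, M, Add(5, M))) (Function('D')(M) = Add(Mul(3, M), Mul(Add(M, 5), Add(M, M))) = Add(Mul(3, M), Mul(Add(5, M), Mul(2, M))) = Add(Mul(3, M), Mul(2, M, Add(5, M))))
Add(Mul(Pow(Add(5, 7), 2), Mul(-1, -1)), Function('D')(-2)) = Add(Mul(Pow(Add(5, 7), 2), Mul(-1, -1)), Mul(-2, Add(13, Mul(2, -2)))) = Add(Mul(Pow(12, 2), 1), Mul(-2, Add(13, -4))) = Add(Mul(144, 1), Mul(-2, 9)) = Add(144, -18) = 126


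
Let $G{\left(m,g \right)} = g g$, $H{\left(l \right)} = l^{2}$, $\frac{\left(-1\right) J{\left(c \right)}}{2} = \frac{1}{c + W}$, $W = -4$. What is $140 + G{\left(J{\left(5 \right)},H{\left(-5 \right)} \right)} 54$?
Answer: $33890$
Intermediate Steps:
$J{\left(c \right)} = - \frac{2}{-4 + c}$ ($J{\left(c \right)} = - \frac{2}{c - 4} = - \frac{2}{-4 + c}$)
$G{\left(m,g \right)} = g^{2}$
$140 + G{\left(J{\left(5 \right)},H{\left(-5 \right)} \right)} 54 = 140 + \left(\left(-5\right)^{2}\right)^{2} \cdot 54 = 140 + 25^{2} \cdot 54 = 140 + 625 \cdot 54 = 140 + 33750 = 33890$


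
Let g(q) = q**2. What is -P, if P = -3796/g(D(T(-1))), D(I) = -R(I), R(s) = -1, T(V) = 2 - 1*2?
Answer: 3796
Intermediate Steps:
T(V) = 0 (T(V) = 2 - 2 = 0)
D(I) = 1 (D(I) = -1*(-1) = 1)
P = -3796 (P = -3796/(1**2) = -3796/1 = -3796*1 = -3796)
-P = -1*(-3796) = 3796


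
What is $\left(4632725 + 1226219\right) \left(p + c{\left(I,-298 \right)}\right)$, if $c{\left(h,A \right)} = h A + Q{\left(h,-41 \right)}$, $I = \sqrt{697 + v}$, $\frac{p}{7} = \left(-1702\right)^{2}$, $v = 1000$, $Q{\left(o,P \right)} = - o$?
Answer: $118805486904832 - 1751824256 \sqrt{1697} \approx 1.1873 \cdot 10^{14}$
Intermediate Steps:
$p = 20277628$ ($p = 7 \left(-1702\right)^{2} = 7 \cdot 2896804 = 20277628$)
$I = \sqrt{1697}$ ($I = \sqrt{697 + 1000} = \sqrt{1697} \approx 41.195$)
$c{\left(h,A \right)} = - h + A h$ ($c{\left(h,A \right)} = h A - h = A h - h = - h + A h$)
$\left(4632725 + 1226219\right) \left(p + c{\left(I,-298 \right)}\right) = \left(4632725 + 1226219\right) \left(20277628 + \sqrt{1697} \left(-1 - 298\right)\right) = 5858944 \left(20277628 + \sqrt{1697} \left(-299\right)\right) = 5858944 \left(20277628 - 299 \sqrt{1697}\right) = 118805486904832 - 1751824256 \sqrt{1697}$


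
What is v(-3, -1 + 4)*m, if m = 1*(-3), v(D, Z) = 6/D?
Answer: 6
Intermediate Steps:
m = -3
v(-3, -1 + 4)*m = (6/(-3))*(-3) = (6*(-⅓))*(-3) = -2*(-3) = 6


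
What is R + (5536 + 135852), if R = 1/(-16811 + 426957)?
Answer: 57989722649/410146 ≈ 1.4139e+5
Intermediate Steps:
R = 1/410146 ≈ 2.4382e-6
R + (5536 + 135852) = 1/410146 + (5536 + 135852) = 1/410146 + 141388 = 57989722649/410146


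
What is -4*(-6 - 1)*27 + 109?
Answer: 865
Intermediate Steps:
-4*(-6 - 1)*27 + 109 = -4*(-7)*27 + 109 = 28*27 + 109 = 756 + 109 = 865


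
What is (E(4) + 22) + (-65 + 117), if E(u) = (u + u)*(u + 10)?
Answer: 186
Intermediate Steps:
E(u) = 2*u*(10 + u) (E(u) = (2*u)*(10 + u) = 2*u*(10 + u))
(E(4) + 22) + (-65 + 117) = (2*4*(10 + 4) + 22) + (-65 + 117) = (2*4*14 + 22) + 52 = (112 + 22) + 52 = 134 + 52 = 186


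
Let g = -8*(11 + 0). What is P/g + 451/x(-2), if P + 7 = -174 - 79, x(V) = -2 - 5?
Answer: -9467/154 ≈ -61.474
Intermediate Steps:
x(V) = -7
P = -260 (P = -7 + (-174 - 79) = -7 - 253 = -260)
g = -88 (g = -8*11 = -88)
P/g + 451/x(-2) = -260/(-88) + 451/(-7) = -260*(-1/88) + 451*(-1/7) = 65/22 - 451/7 = -9467/154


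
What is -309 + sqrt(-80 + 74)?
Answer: -309 + I*sqrt(6) ≈ -309.0 + 2.4495*I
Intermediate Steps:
-309 + sqrt(-80 + 74) = -309 + sqrt(-6) = -309 + I*sqrt(6)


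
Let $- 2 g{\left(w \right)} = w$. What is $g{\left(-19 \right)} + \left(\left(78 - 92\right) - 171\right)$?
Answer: $- \frac{351}{2} \approx -175.5$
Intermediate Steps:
$g{\left(w \right)} = - \frac{w}{2}$
$g{\left(-19 \right)} + \left(\left(78 - 92\right) - 171\right) = \left(- \frac{1}{2}\right) \left(-19\right) + \left(\left(78 - 92\right) - 171\right) = \frac{19}{2} - 185 = - \frac{351}{2}$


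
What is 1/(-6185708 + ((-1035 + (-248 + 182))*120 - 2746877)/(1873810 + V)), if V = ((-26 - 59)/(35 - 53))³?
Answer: -10928674045/67601603259859364 ≈ -1.6166e-7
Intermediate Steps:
V = 614125/5832 (V = (-85/(-18))³ = (-85*(-1/18))³ = (85/18)³ = 614125/5832 ≈ 105.30)
1/(-6185708 + ((-1035 + (-248 + 182))*120 - 2746877)/(1873810 + V)) = 1/(-6185708 + ((-1035 + (-248 + 182))*120 - 2746877)/(1873810 + 614125/5832)) = 1/(-6185708 + ((-1035 - 66)*120 - 2746877)/(10928674045/5832)) = 1/(-6185708 + (-1101*120 - 2746877)*(5832/10928674045)) = 1/(-6185708 + (-132120 - 2746877)*(5832/10928674045)) = 1/(-6185708 - 2878997*5832/10928674045) = 1/(-6185708 - 16790310504/10928674045) = 1/(-67601603259859364/10928674045) = -10928674045/67601603259859364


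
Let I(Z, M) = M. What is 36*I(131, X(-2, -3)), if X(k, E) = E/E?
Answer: 36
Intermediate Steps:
X(k, E) = 1
36*I(131, X(-2, -3)) = 36*1 = 36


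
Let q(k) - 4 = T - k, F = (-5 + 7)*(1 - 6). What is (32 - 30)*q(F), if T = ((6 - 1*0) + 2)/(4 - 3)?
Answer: 44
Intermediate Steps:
T = 8 (T = ((6 + 0) + 2)/1 = (6 + 2)*1 = 8*1 = 8)
F = -10 (F = 2*(-5) = -10)
q(k) = 12 - k (q(k) = 4 + (8 - k) = 12 - k)
(32 - 30)*q(F) = (32 - 30)*(12 - 1*(-10)) = 2*(12 + 10) = 2*22 = 44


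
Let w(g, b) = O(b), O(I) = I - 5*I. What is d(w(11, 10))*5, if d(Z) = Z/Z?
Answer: 5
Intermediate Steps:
O(I) = -4*I
w(g, b) = -4*b
d(Z) = 1
d(w(11, 10))*5 = 1*5 = 5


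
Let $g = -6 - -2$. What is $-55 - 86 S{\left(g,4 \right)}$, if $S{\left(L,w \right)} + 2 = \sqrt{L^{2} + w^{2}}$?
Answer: $117 - 344 \sqrt{2} \approx -369.49$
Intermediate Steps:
$g = -4$ ($g = -6 + 2 = -4$)
$S{\left(L,w \right)} = -2 + \sqrt{L^{2} + w^{2}}$
$-55 - 86 S{\left(g,4 \right)} = -55 - 86 \left(-2 + \sqrt{\left(-4\right)^{2} + 4^{2}}\right) = -55 - 86 \left(-2 + \sqrt{16 + 16}\right) = -55 - 86 \left(-2 + \sqrt{32}\right) = -55 - 86 \left(-2 + 4 \sqrt{2}\right) = -55 + \left(172 - 344 \sqrt{2}\right) = 117 - 344 \sqrt{2}$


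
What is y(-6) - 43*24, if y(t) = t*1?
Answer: -1038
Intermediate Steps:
y(t) = t
y(-6) - 43*24 = -6 - 43*24 = -6 - 1032 = -1038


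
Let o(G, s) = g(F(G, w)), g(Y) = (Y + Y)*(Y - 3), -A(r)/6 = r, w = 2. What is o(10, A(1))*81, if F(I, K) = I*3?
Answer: 131220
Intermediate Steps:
F(I, K) = 3*I
A(r) = -6*r
g(Y) = 2*Y*(-3 + Y) (g(Y) = (2*Y)*(-3 + Y) = 2*Y*(-3 + Y))
o(G, s) = 6*G*(-3 + 3*G) (o(G, s) = 2*(3*G)*(-3 + 3*G) = 6*G*(-3 + 3*G))
o(10, A(1))*81 = (18*10*(-1 + 10))*81 = (18*10*9)*81 = 1620*81 = 131220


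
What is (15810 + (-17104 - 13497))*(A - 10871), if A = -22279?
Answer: 490321650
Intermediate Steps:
(15810 + (-17104 - 13497))*(A - 10871) = (15810 + (-17104 - 13497))*(-22279 - 10871) = (15810 - 30601)*(-33150) = -14791*(-33150) = 490321650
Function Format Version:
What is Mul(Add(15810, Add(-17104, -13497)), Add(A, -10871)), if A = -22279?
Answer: 490321650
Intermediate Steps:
Mul(Add(15810, Add(-17104, -13497)), Add(A, -10871)) = Mul(Add(15810, Add(-17104, -13497)), Add(-22279, -10871)) = Mul(Add(15810, -30601), -33150) = Mul(-14791, -33150) = 490321650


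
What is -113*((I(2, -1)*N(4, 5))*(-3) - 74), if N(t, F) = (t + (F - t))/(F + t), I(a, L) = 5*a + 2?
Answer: 10622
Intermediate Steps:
I(a, L) = 2 + 5*a
N(t, F) = F/(F + t)
-113*((I(2, -1)*N(4, 5))*(-3) - 74) = -113*(((2 + 5*2)*(5/(5 + 4)))*(-3) - 74) = -113*(((2 + 10)*(5/9))*(-3) - 74) = -113*((12*(5*(1/9)))*(-3) - 74) = -113*((12*(5/9))*(-3) - 74) = -113*((20/3)*(-3) - 74) = -113*(-20 - 74) = -113*(-94) = 10622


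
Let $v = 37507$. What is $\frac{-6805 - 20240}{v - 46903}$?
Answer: $\frac{3005}{1044} \approx 2.8784$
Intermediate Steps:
$\frac{-6805 - 20240}{v - 46903} = \frac{-6805 - 20240}{37507 - 46903} = - \frac{27045}{-9396} = \left(-27045\right) \left(- \frac{1}{9396}\right) = \frac{3005}{1044}$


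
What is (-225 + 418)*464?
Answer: 89552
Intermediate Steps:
(-225 + 418)*464 = 193*464 = 89552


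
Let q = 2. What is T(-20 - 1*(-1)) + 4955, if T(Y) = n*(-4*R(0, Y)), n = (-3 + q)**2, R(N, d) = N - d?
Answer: 4879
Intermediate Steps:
n = 1 (n = (-3 + 2)**2 = (-1)**2 = 1)
T(Y) = 4*Y (T(Y) = 1*(-4*(0 - Y)) = 1*(-(-4)*Y) = 1*(4*Y) = 4*Y)
T(-20 - 1*(-1)) + 4955 = 4*(-20 - 1*(-1)) + 4955 = 4*(-20 + 1) + 4955 = 4*(-19) + 4955 = -76 + 4955 = 4879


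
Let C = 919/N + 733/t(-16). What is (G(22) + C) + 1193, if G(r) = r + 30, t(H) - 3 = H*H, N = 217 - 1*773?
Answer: 179454507/144004 ≈ 1246.2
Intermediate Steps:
N = -556 (N = 217 - 773 = -556)
t(H) = 3 + H**2 (t(H) = 3 + H*H = 3 + H**2)
G(r) = 30 + r
C = 169527/144004 (C = 919/(-556) + 733/(3 + (-16)**2) = 919*(-1/556) + 733/(3 + 256) = -919/556 + 733/259 = 169527/144004 ≈ 1.1772)
(G(22) + C) + 1193 = ((30 + 22) + 169527/144004) + 1193 = (52 + 169527/144004) + 1193 = 7657735/144004 + 1193 = 179454507/144004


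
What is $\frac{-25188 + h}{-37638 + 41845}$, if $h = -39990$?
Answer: $- \frac{65178}{4207} \approx -15.493$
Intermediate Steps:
$\frac{-25188 + h}{-37638 + 41845} = \frac{-25188 - 39990}{-37638 + 41845} = - \frac{65178}{4207}$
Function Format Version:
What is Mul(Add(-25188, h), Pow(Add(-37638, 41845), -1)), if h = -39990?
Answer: Rational(-65178, 4207) ≈ -15.493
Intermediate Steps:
Mul(Add(-25188, h), Pow(Add(-37638, 41845), -1)) = Mul(Add(-25188, -39990), Pow(Add(-37638, 41845), -1)) = Mul(-65178, Pow(4207, -1)) = Mul(-65178, Rational(1, 4207)) = Rational(-65178, 4207)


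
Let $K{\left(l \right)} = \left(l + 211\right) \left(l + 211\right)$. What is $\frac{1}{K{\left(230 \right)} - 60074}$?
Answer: $\frac{1}{134407} \approx 7.4401 \cdot 10^{-6}$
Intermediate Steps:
$K{\left(l \right)} = \left(211 + l\right)^{2}$ ($K{\left(l \right)} = \left(211 + l\right) \left(211 + l\right) = \left(211 + l\right)^{2}$)
$\frac{1}{K{\left(230 \right)} - 60074} = \frac{1}{\left(211 + 230\right)^{2} - 60074} = \frac{1}{441^{2} - 60074} = \frac{1}{194481 - 60074} = \frac{1}{134407}$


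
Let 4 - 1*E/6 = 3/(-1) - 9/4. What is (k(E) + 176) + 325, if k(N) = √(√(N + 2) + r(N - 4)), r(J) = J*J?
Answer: 501 + √(10609 + 2*√230)/2 ≈ 552.57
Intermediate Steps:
E = 111/2 (E = 24 - 6*(3/(-1) - 9/4) = 24 - 6*(3*(-1) - 9*¼) = 24 - 6*(-3 - 9/4) = 24 - 6*(-21/4) = 24 + 63/2 = 111/2 ≈ 55.500)
r(J) = J²
k(N) = √((-4 + N)² + √(2 + N)) (k(N) = √(√(N + 2) + (N - 4)²) = √(√(2 + N) + (-4 + N)²) = √((-4 + N)² + √(2 + N)))
(k(E) + 176) + 325 = (√((-4 + 111/2)² + √(2 + 111/2)) + 176) + 325 = (√((103/2)² + √(115/2)) + 176) + 325 = (√(10609/4 + √230/2) + 176) + 325 = (176 + √(10609/4 + √230/2)) + 325 = 501 + √(10609/4 + √230/2)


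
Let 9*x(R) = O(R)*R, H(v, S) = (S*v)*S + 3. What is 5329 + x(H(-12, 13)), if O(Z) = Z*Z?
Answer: -922635296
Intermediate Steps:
O(Z) = Z**2
H(v, S) = 3 + v*S**2 (H(v, S) = v*S**2 + 3 = 3 + v*S**2)
x(R) = R**3/9 (x(R) = (R**2*R)/9 = R**3/9)
5329 + x(H(-12, 13)) = 5329 + (3 - 12*13**2)**3/9 = 5329 + (3 - 12*169)**3/9 = 5329 + (3 - 2028)**3/9 = 5329 + (1/9)*(-2025)**3 = 5329 + (1/9)*(-8303765625) = 5329 - 922640625 = -922635296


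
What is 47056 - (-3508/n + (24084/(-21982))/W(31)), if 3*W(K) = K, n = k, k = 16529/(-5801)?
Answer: 258075873880890/5631777409 ≈ 45825.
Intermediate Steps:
k = -16529/5801 (k = 16529*(-1/5801) = -16529/5801 ≈ -2.8493)
n = -16529/5801 ≈ -2.8493
W(K) = K/3
47056 - (-3508/n + (24084/(-21982))/W(31)) = 47056 - (-3508/(-16529/5801) + (24084/(-21982))/(((1/3)*31))) = 47056 - (-3508*(-5801/16529) + (24084*(-1/21982))/(31/3)) = 47056 - (20349908/16529 - 12042/10991*3/31) = 47056 - (20349908/16529 - 36126/340721) = 47056 - 1*6933043877014/5631777409 = 47056 - 6933043877014/5631777409 = 258075873880890/5631777409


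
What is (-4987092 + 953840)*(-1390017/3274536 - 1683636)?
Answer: 1852986238888751923/272878 ≈ 6.7905e+12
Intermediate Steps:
(-4987092 + 953840)*(-1390017/3274536 - 1683636) = -4033252*(-1390017*1/3274536 - 1683636) = -4033252*(-463339/1091512 - 1683636) = -4033252*(-1837709360971/1091512) = 1852986238888751923/272878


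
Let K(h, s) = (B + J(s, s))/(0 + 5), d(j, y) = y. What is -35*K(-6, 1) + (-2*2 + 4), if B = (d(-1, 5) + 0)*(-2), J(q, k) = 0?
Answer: 70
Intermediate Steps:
B = -10 (B = (5 + 0)*(-2) = 5*(-2) = -10)
K(h, s) = -2 (K(h, s) = (-10 + 0)/(0 + 5) = -10/5 = -10*⅕ = -2)
-35*K(-6, 1) + (-2*2 + 4) = -35*(-2) + (-2*2 + 4) = 70 + (-4 + 4) = 70 + 0 = 70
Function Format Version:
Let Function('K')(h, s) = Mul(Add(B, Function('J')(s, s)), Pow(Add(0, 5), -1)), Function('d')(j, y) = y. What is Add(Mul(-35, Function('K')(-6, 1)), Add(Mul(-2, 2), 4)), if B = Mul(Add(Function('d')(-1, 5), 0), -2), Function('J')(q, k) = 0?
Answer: 70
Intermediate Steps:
B = -10 (B = Mul(Add(5, 0), -2) = Mul(5, -2) = -10)
Function('K')(h, s) = -2 (Function('K')(h, s) = Mul(Add(-10, 0), Pow(Add(0, 5), -1)) = Mul(-10, Pow(5, -1)) = Mul(-10, Rational(1, 5)) = -2)
Add(Mul(-35, Function('K')(-6, 1)), Add(Mul(-2, 2), 4)) = Add(Mul(-35, -2), Add(Mul(-2, 2), 4)) = Add(70, Add(-4, 4)) = Add(70, 0) = 70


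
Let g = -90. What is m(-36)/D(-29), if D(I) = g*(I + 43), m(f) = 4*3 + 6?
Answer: -1/70 ≈ -0.014286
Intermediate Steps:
m(f) = 18 (m(f) = 12 + 6 = 18)
D(I) = -3870 - 90*I (D(I) = -90*(I + 43) = -90*(43 + I) = -3870 - 90*I)
m(-36)/D(-29) = 18/(-3870 - 90*(-29)) = 18/(-3870 + 2610) = 18/(-1260) = 18*(-1/1260) = -1/70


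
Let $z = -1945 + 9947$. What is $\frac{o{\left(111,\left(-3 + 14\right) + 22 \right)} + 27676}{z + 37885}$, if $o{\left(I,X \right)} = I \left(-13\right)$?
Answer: $\frac{26233}{45887} \approx 0.57169$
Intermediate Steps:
$z = 8002$
$o{\left(I,X \right)} = - 13 I$
$\frac{o{\left(111,\left(-3 + 14\right) + 22 \right)} + 27676}{z + 37885} = \frac{\left(-13\right) 111 + 27676}{8002 + 37885} = \frac{-1443 + 27676}{45887} = 26233 \cdot \frac{1}{45887} = \frac{26233}{45887}$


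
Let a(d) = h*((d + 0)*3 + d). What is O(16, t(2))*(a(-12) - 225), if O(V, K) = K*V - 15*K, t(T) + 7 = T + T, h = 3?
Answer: 1107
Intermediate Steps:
t(T) = -7 + 2*T (t(T) = -7 + (T + T) = -7 + 2*T)
O(V, K) = -15*K + K*V
a(d) = 12*d (a(d) = 3*((d + 0)*3 + d) = 3*(d*3 + d) = 3*(3*d + d) = 3*(4*d) = 12*d)
O(16, t(2))*(a(-12) - 225) = ((-7 + 2*2)*(-15 + 16))*(12*(-12) - 225) = ((-7 + 4)*1)*(-144 - 225) = -3*1*(-369) = -3*(-369) = 1107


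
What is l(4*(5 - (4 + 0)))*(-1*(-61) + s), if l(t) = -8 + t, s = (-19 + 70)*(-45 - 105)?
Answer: 30356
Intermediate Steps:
s = -7650 (s = 51*(-150) = -7650)
l(4*(5 - (4 + 0)))*(-1*(-61) + s) = (-8 + 4*(5 - (4 + 0)))*(-1*(-61) - 7650) = (-8 + 4*(5 - 1*4))*(61 - 7650) = (-8 + 4*(5 - 4))*(-7589) = (-8 + 4*1)*(-7589) = (-8 + 4)*(-7589) = -4*(-7589) = 30356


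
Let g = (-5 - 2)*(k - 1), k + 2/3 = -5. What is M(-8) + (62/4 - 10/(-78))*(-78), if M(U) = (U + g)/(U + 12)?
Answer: -3628/3 ≈ -1209.3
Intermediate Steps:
k = -17/3 (k = -⅔ - 5 = -17/3 ≈ -5.6667)
g = 140/3 (g = (-5 - 2)*(-17/3 - 1) = -7*(-20/3) = 140/3 ≈ 46.667)
M(U) = (140/3 + U)/(12 + U) (M(U) = (U + 140/3)/(U + 12) = (140/3 + U)/(12 + U))
M(-8) + (62/4 - 10/(-78))*(-78) = (140/3 - 8)/(12 - 8) + (62/4 - 10/(-78))*(-78) = (116/3)/4 + (62*(¼) - 10*(-1/78))*(-78) = (¼)*(116/3) + (31/2 + 5/39)*(-78) = 29/3 + (1219/78)*(-78) = 29/3 - 1219 = -3628/3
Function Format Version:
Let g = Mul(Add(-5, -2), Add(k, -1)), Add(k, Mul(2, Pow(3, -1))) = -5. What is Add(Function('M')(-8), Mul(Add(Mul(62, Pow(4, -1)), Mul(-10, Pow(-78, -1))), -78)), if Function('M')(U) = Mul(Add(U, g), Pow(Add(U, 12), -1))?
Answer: Rational(-3628, 3) ≈ -1209.3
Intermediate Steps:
k = Rational(-17, 3) (k = Add(Rational(-2, 3), -5) = Rational(-17, 3) ≈ -5.6667)
g = Rational(140, 3) (g = Mul(Add(-5, -2), Add(Rational(-17, 3), -1)) = Mul(-7, Rational(-20, 3)) = Rational(140, 3) ≈ 46.667)
Function('M')(U) = Mul(Pow(Add(12, U), -1), Add(Rational(140, 3), U)) (Function('M')(U) = Mul(Add(U, Rational(140, 3)), Pow(Add(U, 12), -1)) = Mul(Add(Rational(140, 3), U), Pow(Add(12, U), -1)) = Mul(Pow(Add(12, U), -1), Add(Rational(140, 3), U)))
Add(Function('M')(-8), Mul(Add(Mul(62, Pow(4, -1)), Mul(-10, Pow(-78, -1))), -78)) = Add(Mul(Pow(Add(12, -8), -1), Add(Rational(140, 3), -8)), Mul(Add(Mul(62, Pow(4, -1)), Mul(-10, Pow(-78, -1))), -78)) = Add(Mul(Pow(4, -1), Rational(116, 3)), Mul(Add(Mul(62, Rational(1, 4)), Mul(-10, Rational(-1, 78))), -78)) = Add(Mul(Rational(1, 4), Rational(116, 3)), Mul(Add(Rational(31, 2), Rational(5, 39)), -78)) = Add(Rational(29, 3), Mul(Rational(1219, 78), -78)) = Add(Rational(29, 3), -1219) = Rational(-3628, 3)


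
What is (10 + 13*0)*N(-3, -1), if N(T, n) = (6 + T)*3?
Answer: 90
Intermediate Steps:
N(T, n) = 18 + 3*T
(10 + 13*0)*N(-3, -1) = (10 + 13*0)*(18 + 3*(-3)) = (10 + 0)*(18 - 9) = 10*9 = 90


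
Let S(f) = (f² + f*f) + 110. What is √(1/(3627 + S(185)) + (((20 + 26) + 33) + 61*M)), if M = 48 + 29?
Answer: √24887559212131/72187 ≈ 69.109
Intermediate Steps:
M = 77
S(f) = 110 + 2*f² (S(f) = (f² + f²) + 110 = 2*f² + 110 = 110 + 2*f²)
√(1/(3627 + S(185)) + (((20 + 26) + 33) + 61*M)) = √(1/(3627 + (110 + 2*185²)) + (((20 + 26) + 33) + 61*77)) = √(1/(3627 + (110 + 2*34225)) + ((46 + 33) + 4697)) = √(1/(3627 + (110 + 68450)) + (79 + 4697)) = √(1/(3627 + 68560) + 4776) = √(1/72187 + 4776) = √(344765113/72187) = √24887559212131/72187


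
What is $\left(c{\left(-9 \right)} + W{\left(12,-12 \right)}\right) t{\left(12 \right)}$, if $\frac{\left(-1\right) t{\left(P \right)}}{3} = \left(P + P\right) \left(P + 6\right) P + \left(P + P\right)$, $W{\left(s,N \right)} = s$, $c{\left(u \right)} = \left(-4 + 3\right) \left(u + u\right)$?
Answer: $-468720$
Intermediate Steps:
$c{\left(u \right)} = - 2 u$
$t{\left(P \right)} = - 6 P - 6 P^{2} \left(6 + P\right)$ ($t{\left(P \right)} = - 3 \left(\left(P + P\right) \left(P + 6\right) P + \left(P + P\right)\right) = - 3 \left(2 P \left(6 + P\right) P + 2 P\right) = - 3 \left(2 P^{2} \left(6 + P\right) + 2 P\right) = - 3 \left(2 P + 2 P^{2} \left(6 + P\right)\right) = - 6 P - 6 P^{2} \left(6 + P\right)$)
$\left(c{\left(-9 \right)} + W{\left(12,-12 \right)}\right) t{\left(12 \right)} = \left(\left(-2\right) \left(-9\right) + 12\right) \left(\left(-6\right) 12 \left(1 + 12^{2} + 6 \cdot 12\right)\right) = \left(18 + 12\right) \left(\left(-6\right) 12 \left(1 + 144 + 72\right)\right) = 30 \left(\left(-6\right) 12 \cdot 217\right) = 30 \left(-15624\right) = -468720$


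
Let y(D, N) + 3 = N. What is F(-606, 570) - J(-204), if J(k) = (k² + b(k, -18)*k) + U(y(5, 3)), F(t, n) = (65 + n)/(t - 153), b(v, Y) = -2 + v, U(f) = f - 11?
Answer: -63475046/759 ≈ -83630.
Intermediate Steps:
y(D, N) = -3 + N
U(f) = -11 + f
F(t, n) = (65 + n)/(-153 + t)
J(k) = -11 + k² + k*(-2 + k) (J(k) = (k² + (-2 + k)*k) + (-11 + (-3 + 3)) = (k² + k*(-2 + k)) + (-11 + 0) = (k² + k*(-2 + k)) - 11 = -11 + k² + k*(-2 + k))
F(-606, 570) - J(-204) = (65 + 570)/(-153 - 606) - (-11 + (-204)² - 204*(-2 - 204)) = 635/(-759) - (-11 + 41616 - 204*(-206)) = -1/759*635 - (-11 + 41616 + 42024) = -635/759 - 1*83629 = -635/759 - 83629 = -63475046/759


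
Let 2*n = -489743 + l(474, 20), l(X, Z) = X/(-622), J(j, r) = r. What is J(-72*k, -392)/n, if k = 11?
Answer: 121912/76155155 ≈ 0.0016008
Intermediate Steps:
l(X, Z) = -X/622 (l(X, Z) = X*(-1/622) = -X/622)
n = -76155155/311 (n = (-489743 - 1/622*474)/2 = (-489743 - 237/311)/2 = (1/2)*(-152310310/311) = -76155155/311 ≈ -2.4487e+5)
J(-72*k, -392)/n = -392/(-76155155/311) = -392*(-311/76155155) = 121912/76155155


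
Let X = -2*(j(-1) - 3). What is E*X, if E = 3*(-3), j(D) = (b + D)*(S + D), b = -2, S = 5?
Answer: -270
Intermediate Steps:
j(D) = (-2 + D)*(5 + D)
E = -9
X = 30 (X = -2*((-10 + (-1)**2 + 3*(-1)) - 3) = -2*((-10 + 1 - 3) - 3) = -2*(-12 - 3) = -2*(-15) = 30)
E*X = -9*30 = -270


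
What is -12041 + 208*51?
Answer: -1433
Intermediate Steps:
-12041 + 208*51 = -12041 + 10608 = -1433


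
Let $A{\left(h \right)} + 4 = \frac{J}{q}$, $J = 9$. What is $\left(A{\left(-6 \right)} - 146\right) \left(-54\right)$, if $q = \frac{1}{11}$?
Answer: $2754$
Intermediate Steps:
$q = \frac{1}{11} \approx 0.090909$
$A{\left(h \right)} = 95$ ($A{\left(h \right)} = -4 + 9 \frac{1}{\frac{1}{11}} = -4 + 9 \cdot 11 = -4 + 99 = 95$)
$\left(A{\left(-6 \right)} - 146\right) \left(-54\right) = \left(95 - 146\right) \left(-54\right) = \left(-51\right) \left(-54\right) = 2754$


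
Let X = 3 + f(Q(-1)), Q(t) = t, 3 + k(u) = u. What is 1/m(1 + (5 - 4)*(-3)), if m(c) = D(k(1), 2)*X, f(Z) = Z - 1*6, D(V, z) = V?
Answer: 1/8 ≈ 0.12500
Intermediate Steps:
k(u) = -3 + u
f(Z) = -6 + Z (f(Z) = Z - 6 = -6 + Z)
X = -4 (X = 3 + (-6 - 1) = 3 - 7 = -4)
m(c) = 8 (m(c) = (-3 + 1)*(-4) = -2*(-4) = 8)
1/m(1 + (5 - 4)*(-3)) = 1/8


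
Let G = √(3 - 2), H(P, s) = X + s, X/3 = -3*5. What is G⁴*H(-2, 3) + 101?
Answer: 59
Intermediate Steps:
X = -45 (X = 3*(-3*5) = 3*(-15) = -45)
H(P, s) = -45 + s
G = 1 (G = √1 = 1)
G⁴*H(-2, 3) + 101 = 1⁴*(-45 + 3) + 101 = 1*(-42) + 101 = -42 + 101 = 59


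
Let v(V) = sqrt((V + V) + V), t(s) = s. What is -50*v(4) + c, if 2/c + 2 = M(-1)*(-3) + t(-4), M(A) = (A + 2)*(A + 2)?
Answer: -2/9 - 100*sqrt(3) ≈ -173.43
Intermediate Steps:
M(A) = (2 + A)**2 (M(A) = (2 + A)*(2 + A) = (2 + A)**2)
c = -2/9 (c = 2/(-2 + ((2 - 1)**2*(-3) - 4)) = 2/(-2 + (1**2*(-3) - 4)) = 2/(-2 + (1*(-3) - 4)) = 2/(-2 + (-3 - 4)) = 2/(-2 - 7) = 2/(-9) = 2*(-1/9) = -2/9 ≈ -0.22222)
v(V) = sqrt(3)*sqrt(V) (v(V) = sqrt(2*V + V) = sqrt(3*V) = sqrt(3)*sqrt(V))
-50*v(4) + c = -50*sqrt(3)*sqrt(4) - 2/9 = -50*sqrt(3)*2 - 2/9 = -100*sqrt(3) - 2/9 = -2/9 - 100*sqrt(3)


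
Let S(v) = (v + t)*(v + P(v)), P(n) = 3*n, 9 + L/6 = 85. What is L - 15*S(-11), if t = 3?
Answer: -4824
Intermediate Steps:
L = 456 (L = -54 + 6*85 = -54 + 510 = 456)
S(v) = 4*v*(3 + v) (S(v) = (v + 3)*(v + 3*v) = (3 + v)*(4*v) = 4*v*(3 + v))
L - 15*S(-11) = 456 - 60*(-11)*(3 - 11) = 456 - 60*(-11)*(-8) = 456 - 15*352 = 456 - 5280 = -4824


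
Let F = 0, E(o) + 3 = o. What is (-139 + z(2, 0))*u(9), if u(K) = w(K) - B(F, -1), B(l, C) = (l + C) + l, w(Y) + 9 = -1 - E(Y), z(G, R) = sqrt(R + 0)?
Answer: 2085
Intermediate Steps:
z(G, R) = sqrt(R)
E(o) = -3 + o
w(Y) = -7 - Y (w(Y) = -9 + (-1 - (-3 + Y)) = -9 + (-1 + (3 - Y)) = -9 + (2 - Y) = -7 - Y)
B(l, C) = C + 2*l (B(l, C) = (C + l) + l = C + 2*l)
u(K) = -6 - K (u(K) = (-7 - K) - (-1 + 2*0) = (-7 - K) - (-1 + 0) = (-7 - K) - 1*(-1) = (-7 - K) + 1 = -6 - K)
(-139 + z(2, 0))*u(9) = (-139 + sqrt(0))*(-6 - 1*9) = (-139 + 0)*(-6 - 9) = -139*(-15) = 2085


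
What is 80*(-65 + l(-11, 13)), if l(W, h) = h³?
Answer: 170560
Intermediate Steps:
80*(-65 + l(-11, 13)) = 80*(-65 + 13³) = 80*(-65 + 2197) = 80*2132 = 170560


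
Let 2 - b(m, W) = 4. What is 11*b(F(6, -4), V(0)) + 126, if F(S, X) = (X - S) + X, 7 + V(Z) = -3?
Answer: 104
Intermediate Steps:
V(Z) = -10 (V(Z) = -7 - 3 = -10)
F(S, X) = -S + 2*X
b(m, W) = -2 (b(m, W) = 2 - 1*4 = 2 - 4 = -2)
11*b(F(6, -4), V(0)) + 126 = 11*(-2) + 126 = -22 + 126 = 104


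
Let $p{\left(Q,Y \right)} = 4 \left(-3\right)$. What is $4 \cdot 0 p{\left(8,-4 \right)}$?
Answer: $0$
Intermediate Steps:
$p{\left(Q,Y \right)} = -12$
$4 \cdot 0 p{\left(8,-4 \right)} = 4 \cdot 0 \left(-12\right) = 0 \left(-12\right) = 0$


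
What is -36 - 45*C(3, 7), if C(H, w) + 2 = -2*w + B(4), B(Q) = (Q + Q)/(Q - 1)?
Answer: 564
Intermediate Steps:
B(Q) = 2*Q/(-1 + Q) (B(Q) = (2*Q)/(-1 + Q) = 2*Q/(-1 + Q))
C(H, w) = 2/3 - 2*w (C(H, w) = -2 + (-2*w + 2*4/(-1 + 4)) = -2 + (-2*w + 2*4/3) = -2 + (-2*w + 2*4*(1/3)) = -2 + (-2*w + 8/3) = -2 + (8/3 - 2*w) = 2/3 - 2*w)
-36 - 45*C(3, 7) = -36 - 45*(2/3 - 2*7) = -36 - 45*(2/3 - 14) = -36 - 45*(-40/3) = -36 + 600 = 564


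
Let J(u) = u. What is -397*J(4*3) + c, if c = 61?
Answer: -4703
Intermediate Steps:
-397*J(4*3) + c = -1588*3 + 61 = -397*12 + 61 = -4764 + 61 = -4703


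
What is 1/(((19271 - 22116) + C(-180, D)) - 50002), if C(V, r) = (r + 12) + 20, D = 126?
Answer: -1/52689 ≈ -1.8979e-5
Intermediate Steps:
C(V, r) = 32 + r (C(V, r) = (12 + r) + 20 = 32 + r)
1/(((19271 - 22116) + C(-180, D)) - 50002) = 1/(((19271 - 22116) + (32 + 126)) - 50002) = 1/((-2845 + 158) - 50002) = 1/(-2687 - 50002) = 1/(-52689) = -1/52689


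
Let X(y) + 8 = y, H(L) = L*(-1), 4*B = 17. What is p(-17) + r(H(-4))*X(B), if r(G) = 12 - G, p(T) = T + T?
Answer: -64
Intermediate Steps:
B = 17/4 (B = (¼)*17 = 17/4 ≈ 4.2500)
H(L) = -L
p(T) = 2*T
X(y) = -8 + y
p(-17) + r(H(-4))*X(B) = 2*(-17) + (12 - (-1)*(-4))*(-8 + 17/4) = -34 + (12 - 1*4)*(-15/4) = -34 + (12 - 4)*(-15/4) = -34 + 8*(-15/4) = -34 - 30 = -64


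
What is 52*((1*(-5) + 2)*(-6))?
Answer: 936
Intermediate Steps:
52*((1*(-5) + 2)*(-6)) = 52*((-5 + 2)*(-6)) = 52*(-3*(-6)) = 52*18 = 936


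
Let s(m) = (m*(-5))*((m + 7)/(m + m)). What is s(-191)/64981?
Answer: 460/64981 ≈ 0.0070790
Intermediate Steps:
s(m) = -35/2 - 5*m/2 (s(m) = (-5*m)*((7 + m)/((2*m))) = (-5*m)*((7 + m)*(1/(2*m))) = (-5*m)*((7 + m)/(2*m)) = -35/2 - 5*m/2)
s(-191)/64981 = (-35/2 - 5/2*(-191))/64981 = (-35/2 + 955/2)*(1/64981) = 460*(1/64981) = 460/64981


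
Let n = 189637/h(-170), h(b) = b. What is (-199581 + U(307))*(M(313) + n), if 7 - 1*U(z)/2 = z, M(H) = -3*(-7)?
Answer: 37247078127/170 ≈ 2.1910e+8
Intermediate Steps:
M(H) = 21
U(z) = 14 - 2*z
n = -189637/170 (n = 189637/(-170) = 189637*(-1/170) = -189637/170 ≈ -1115.5)
(-199581 + U(307))*(M(313) + n) = (-199581 + (14 - 2*307))*(21 - 189637/170) = (-199581 + (14 - 614))*(-186067/170) = (-199581 - 600)*(-186067/170) = -200181*(-186067/170) = 37247078127/170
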